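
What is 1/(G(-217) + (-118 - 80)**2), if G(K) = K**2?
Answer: 1/86293 ≈ 1.1588e-5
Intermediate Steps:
1/(G(-217) + (-118 - 80)**2) = 1/((-217)**2 + (-118 - 80)**2) = 1/(47089 + (-198)**2) = 1/(47089 + 39204) = 1/86293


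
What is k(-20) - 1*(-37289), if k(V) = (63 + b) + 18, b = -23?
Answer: 37347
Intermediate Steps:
k(V) = 58 (k(V) = (63 - 23) + 18 = 40 + 18 = 58)
k(-20) - 1*(-37289) = 58 - 1*(-37289) = 58 + 37289 = 37347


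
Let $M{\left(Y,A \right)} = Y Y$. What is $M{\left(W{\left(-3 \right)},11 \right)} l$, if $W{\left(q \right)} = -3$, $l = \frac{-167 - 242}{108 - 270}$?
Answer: $\frac{409}{18} \approx 22.722$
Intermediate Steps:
$l = \frac{409}{162}$ ($l = - \frac{409}{-162} = \left(-409\right) \left(- \frac{1}{162}\right) = \frac{409}{162} \approx 2.5247$)
$M{\left(Y,A \right)} = Y^{2}$
$M{\left(W{\left(-3 \right)},11 \right)} l = \left(-3\right)^{2} \cdot \frac{409}{162} = 9 \cdot \frac{409}{162} = \frac{409}{18}$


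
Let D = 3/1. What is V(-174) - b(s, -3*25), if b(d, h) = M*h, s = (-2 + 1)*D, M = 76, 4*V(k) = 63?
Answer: 22863/4 ≈ 5715.8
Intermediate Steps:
V(k) = 63/4 (V(k) = (¼)*63 = 63/4)
D = 3 (D = 3*1 = 3)
s = -3 (s = (-2 + 1)*3 = -1*3 = -3)
b(d, h) = 76*h
V(-174) - b(s, -3*25) = 63/4 - 76*(-3*25) = 63/4 - 76*(-75) = 63/4 - 1*(-5700) = 63/4 + 5700 = 22863/4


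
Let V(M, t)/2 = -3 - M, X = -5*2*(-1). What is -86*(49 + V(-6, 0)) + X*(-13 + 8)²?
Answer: -4480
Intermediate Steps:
X = 10 (X = -10*(-1) = 10)
V(M, t) = -6 - 2*M (V(M, t) = 2*(-3 - M) = -6 - 2*M)
-86*(49 + V(-6, 0)) + X*(-13 + 8)² = -86*(49 + (-6 - 2*(-6))) + 10*(-13 + 8)² = -86*(49 + (-6 + 12)) + 10*(-5)² = -86*(49 + 6) + 10*25 = -86*55 + 250 = -4730 + 250 = -4480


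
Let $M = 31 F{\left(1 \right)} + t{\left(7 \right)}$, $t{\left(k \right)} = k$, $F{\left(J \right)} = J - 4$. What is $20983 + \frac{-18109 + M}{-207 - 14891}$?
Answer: $\frac{316819529}{15098} \approx 20984.0$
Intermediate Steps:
$F{\left(J \right)} = -4 + J$
$M = -86$ ($M = 31 \left(-4 + 1\right) + 7 = 31 \left(-3\right) + 7 = -93 + 7 = -86$)
$20983 + \frac{-18109 + M}{-207 - 14891} = 20983 + \frac{-18109 - 86}{-207 - 14891} = 20983 - \frac{18195}{-15098} = 20983 - - \frac{18195}{15098} = 20983 + \frac{18195}{15098} = \frac{316819529}{15098}$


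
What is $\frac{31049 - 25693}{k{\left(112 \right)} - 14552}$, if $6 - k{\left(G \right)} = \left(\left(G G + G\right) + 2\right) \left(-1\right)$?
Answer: $- \frac{1339}{472} \approx -2.8369$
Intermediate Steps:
$k{\left(G \right)} = 8 + G + G^{2}$ ($k{\left(G \right)} = 6 - \left(\left(G G + G\right) + 2\right) \left(-1\right) = 6 - \left(\left(G^{2} + G\right) + 2\right) \left(-1\right) = 6 - \left(\left(G + G^{2}\right) + 2\right) \left(-1\right) = 6 - \left(2 + G + G^{2}\right) \left(-1\right) = 6 - \left(-2 - G - G^{2}\right) = 6 + \left(2 + G + G^{2}\right) = 8 + G + G^{2}$)
$\frac{31049 - 25693}{k{\left(112 \right)} - 14552} = \frac{31049 - 25693}{\left(8 + 112 + 112^{2}\right) - 14552} = \frac{5356}{\left(8 + 112 + 12544\right) - 14552} = \frac{5356}{12664 - 14552} = \frac{5356}{-1888} = 5356 \left(- \frac{1}{1888}\right) = - \frac{1339}{472}$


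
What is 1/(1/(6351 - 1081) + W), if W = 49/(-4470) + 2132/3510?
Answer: 10600605/6324694 ≈ 1.6761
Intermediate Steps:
W = 4799/8046 (W = 49*(-1/4470) + 2132*(1/3510) = -49/4470 + 82/135 = 4799/8046 ≈ 0.59645)
1/(1/(6351 - 1081) + W) = 1/(1/(6351 - 1081) + 4799/8046) = 1/(1/5270 + 4799/8046) = 1/(6324694/10600605) = 10600605/6324694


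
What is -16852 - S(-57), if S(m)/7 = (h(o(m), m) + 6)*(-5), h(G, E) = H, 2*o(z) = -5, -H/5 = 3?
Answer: -17167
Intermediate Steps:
H = -15 (H = -5*3 = -15)
o(z) = -5/2 (o(z) = (½)*(-5) = -5/2)
h(G, E) = -15
S(m) = 315 (S(m) = 7*((-15 + 6)*(-5)) = 7*(-9*(-5)) = 7*45 = 315)
-16852 - S(-57) = -16852 - 1*315 = -16852 - 315 = -17167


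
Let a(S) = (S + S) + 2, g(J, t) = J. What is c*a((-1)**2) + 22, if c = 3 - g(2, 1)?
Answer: 26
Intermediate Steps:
c = 1 (c = 3 - 1*2 = 3 - 2 = 1)
a(S) = 2 + 2*S (a(S) = 2*S + 2 = 2 + 2*S)
c*a((-1)**2) + 22 = 1*(2 + 2*(-1)**2) + 22 = 1*(2 + 2*1) + 22 = 1*(2 + 2) + 22 = 1*4 + 22 = 4 + 22 = 26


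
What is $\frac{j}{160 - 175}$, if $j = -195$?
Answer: $13$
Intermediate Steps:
$\frac{j}{160 - 175} = \frac{1}{160 - 175} \left(-195\right) = \frac{1}{-15} \left(-195\right) = \left(- \frac{1}{15}\right) \left(-195\right) = 13$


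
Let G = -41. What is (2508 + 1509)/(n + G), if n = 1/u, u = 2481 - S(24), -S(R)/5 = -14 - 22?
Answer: -9243117/94340 ≈ -97.977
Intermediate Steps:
S(R) = 180 (S(R) = -5*(-14 - 22) = -5*(-36) = 180)
u = 2301 (u = 2481 - 1*180 = 2481 - 180 = 2301)
n = 1/2301 ≈ 0.00043459
(2508 + 1509)/(n + G) = (2508 + 1509)/(1/2301 - 41) = 4017/(-94340/2301) = 4017*(-2301/94340) = -9243117/94340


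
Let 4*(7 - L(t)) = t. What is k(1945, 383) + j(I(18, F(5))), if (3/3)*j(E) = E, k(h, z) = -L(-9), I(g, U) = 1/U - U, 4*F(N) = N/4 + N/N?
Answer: -1157/144 ≈ -8.0347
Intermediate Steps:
L(t) = 7 - t/4
F(N) = ¼ + N/16 (F(N) = (N/4 + N/N)/4 = (N*(¼) + 1)/4 = (N/4 + 1)/4 = (1 + N/4)/4 = ¼ + N/16)
k(h, z) = -37/4 (k(h, z) = -(7 - ¼*(-9)) = -(7 + 9/4) = -1*37/4 = -37/4)
j(E) = E
k(1945, 383) + j(I(18, F(5))) = -37/4 + (1/(¼ + (1/16)*5) - (¼ + (1/16)*5)) = -37/4 + (1/(¼ + 5/16) - (¼ + 5/16)) = -37/4 + (1/(9/16) - 1*9/16) = -37/4 + (16/9 - 9/16) = -37/4 + 175/144 = -1157/144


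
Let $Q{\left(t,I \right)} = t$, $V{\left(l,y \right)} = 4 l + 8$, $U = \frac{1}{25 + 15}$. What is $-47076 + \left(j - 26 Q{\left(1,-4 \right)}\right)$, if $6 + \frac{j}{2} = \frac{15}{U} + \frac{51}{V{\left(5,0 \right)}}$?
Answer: $- \frac{642745}{14} \approx -45910.0$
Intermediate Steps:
$U = \frac{1}{40} \approx 0.025$
$V{\left(l,y \right)} = 8 + 4 l$
$j = \frac{16683}{14}$ ($j = -12 + 2 \left(15 \frac{1}{\frac{1}{40}} + \frac{51}{8 + 4 \cdot 5}\right) = -12 + 2 \left(15 \cdot 40 + \frac{51}{8 + 20}\right) = -12 + 2 \left(600 + \frac{51}{28}\right) = -12 + 2 \cdot \frac{16851}{28} = -12 + \frac{16851}{14} = \frac{16683}{14} \approx 1191.6$)
$-47076 + \left(j - 26 Q{\left(1,-4 \right)}\right) = -47076 + \left(\frac{16683}{14} - 26\right) = -47076 + \frac{16319}{14} = - \frac{642745}{14}$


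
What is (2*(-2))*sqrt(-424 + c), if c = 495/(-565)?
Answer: -4*I*sqrt(5425243)/113 ≈ -82.45*I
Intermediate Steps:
c = -99/113 (c = 495*(-1/565) = -99/113 ≈ -0.87611)
(2*(-2))*sqrt(-424 + c) = (2*(-2))*sqrt(-424 - 99/113) = -4*I*sqrt(5425243)/113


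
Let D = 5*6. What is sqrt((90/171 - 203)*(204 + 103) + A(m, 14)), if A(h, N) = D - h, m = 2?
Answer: I*sqrt(22429443)/19 ≈ 249.26*I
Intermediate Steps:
D = 30
A(h, N) = 30 - h
sqrt((90/171 - 203)*(204 + 103) + A(m, 14)) = sqrt((90/171 - 203)*(204 + 103) + (30 - 1*2)) = sqrt((90*(1/171) - 203)*307 + (30 - 2)) = sqrt((10/19 - 203)*307 + 28) = sqrt(-3847/19*307 + 28) = sqrt(-1181029/19 + 28) = sqrt(-1180497/19) = I*sqrt(22429443)/19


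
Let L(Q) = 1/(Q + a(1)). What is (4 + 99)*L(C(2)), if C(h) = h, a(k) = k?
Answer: 103/3 ≈ 34.333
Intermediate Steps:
L(Q) = 1/(1 + Q) (L(Q) = 1/(Q + 1) = 1/(1 + Q))
(4 + 99)*L(C(2)) = (4 + 99)/(1 + 2) = 103/3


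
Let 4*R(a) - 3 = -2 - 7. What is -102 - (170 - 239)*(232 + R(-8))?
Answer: 31605/2 ≈ 15803.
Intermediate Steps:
R(a) = -3/2 (R(a) = ¾ + (-2 - 7)/4 = ¾ + (¼)*(-9) = ¾ - 9/4 = -3/2)
-102 - (170 - 239)*(232 + R(-8)) = -102 - (170 - 239)*(232 - 3/2) = -102 - (-69)*461/2 = -102 - 1*(-31809/2) = -102 + 31809/2 = 31605/2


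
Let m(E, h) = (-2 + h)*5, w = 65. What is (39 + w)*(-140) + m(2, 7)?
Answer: -14535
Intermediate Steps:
m(E, h) = -10 + 5*h
(39 + w)*(-140) + m(2, 7) = (39 + 65)*(-140) + (-10 + 5*7) = 104*(-140) + (-10 + 35) = -14560 + 25 = -14535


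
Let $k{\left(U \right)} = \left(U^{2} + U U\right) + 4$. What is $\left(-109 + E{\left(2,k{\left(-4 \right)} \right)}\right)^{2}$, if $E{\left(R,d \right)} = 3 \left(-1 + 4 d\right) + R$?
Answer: $103684$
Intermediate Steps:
$k{\left(U \right)} = 4 + 2 U^{2}$ ($k{\left(U \right)} = \left(U^{2} + U^{2}\right) + 4 = 2 U^{2} + 4 = 4 + 2 U^{2}$)
$E{\left(R,d \right)} = -3 + R + 12 d$ ($E{\left(R,d \right)} = \left(-3 + 12 d\right) + R = -3 + R + 12 d$)
$\left(-109 + E{\left(2,k{\left(-4 \right)} \right)}\right)^{2} = \left(-109 + \left(-3 + 2 + 12 \left(4 + 2 \left(-4\right)^{2}\right)\right)\right)^{2} = \left(-109 + \left(-3 + 2 + 12 \left(4 + 2 \cdot 16\right)\right)\right)^{2} = \left(-109 + \left(-3 + 2 + 12 \left(4 + 32\right)\right)\right)^{2} = \left(-109 + \left(-3 + 2 + 12 \cdot 36\right)\right)^{2} = \left(-109 + \left(-3 + 2 + 432\right)\right)^{2} = \left(-109 + 431\right)^{2} = 322^{2} = 103684$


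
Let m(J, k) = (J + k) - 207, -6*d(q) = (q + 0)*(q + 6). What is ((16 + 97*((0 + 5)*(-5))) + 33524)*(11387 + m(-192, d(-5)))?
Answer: 2051505295/6 ≈ 3.4192e+8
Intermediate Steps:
d(q) = -q*(6 + q)/6 (d(q) = -(q + 0)*(q + 6)/6 = -q*(6 + q)/6)
m(J, k) = -207 + J + k
((16 + 97*((0 + 5)*(-5))) + 33524)*(11387 + m(-192, d(-5))) = ((16 + 97*((0 + 5)*(-5))) + 33524)*(11387 + (-207 - 192 - 1/6*(-5)*(6 - 5))) = ((16 + 97*(5*(-5))) + 33524)*(11387 + (-207 - 192 - 1/6*(-5)*1)) = ((16 + 97*(-25)) + 33524)*(11387 + (-207 - 192 + 5/6)) = ((16 - 2425) + 33524)*(11387 - 2389/6) = (-2409 + 33524)*(65933/6) = 31115*(65933/6) = 2051505295/6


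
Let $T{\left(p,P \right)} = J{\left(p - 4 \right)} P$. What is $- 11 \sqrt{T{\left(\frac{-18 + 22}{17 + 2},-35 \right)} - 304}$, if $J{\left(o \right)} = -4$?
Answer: $- 22 i \sqrt{41} \approx - 140.87 i$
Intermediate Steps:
$T{\left(p,P \right)} = - 4 P$
$- 11 \sqrt{T{\left(\frac{-18 + 22}{17 + 2},-35 \right)} - 304} = - 11 \sqrt{\left(-4\right) \left(-35\right) - 304} = - 11 \sqrt{140 - 304} = - 11 \sqrt{-164} = - 11 \cdot 2 i \sqrt{41} = - 22 i \sqrt{41}$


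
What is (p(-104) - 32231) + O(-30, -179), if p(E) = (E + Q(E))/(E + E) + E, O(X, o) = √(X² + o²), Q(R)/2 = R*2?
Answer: -64665/2 + √32941 ≈ -32151.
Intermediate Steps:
Q(R) = 4*R (Q(R) = 2*(R*2) = 2*(2*R) = 4*R)
p(E) = 5/2 + E (p(E) = (E + 4*E)/(E + E) + E = (5*E)/((2*E)) + E = (5*E)*(1/(2*E)) + E = 5/2 + E)
(p(-104) - 32231) + O(-30, -179) = ((5/2 - 104) - 32231) + √((-30)² + (-179)²) = (-203/2 - 32231) + √(900 + 32041) = -64665/2 + √32941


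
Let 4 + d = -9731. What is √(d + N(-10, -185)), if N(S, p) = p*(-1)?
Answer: 5*I*√382 ≈ 97.724*I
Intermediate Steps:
N(S, p) = -p
d = -9735 (d = -4 - 9731 = -9735)
√(d + N(-10, -185)) = √(-9735 - 1*(-185)) = √(-9735 + 185) = √(-9550) = 5*I*√382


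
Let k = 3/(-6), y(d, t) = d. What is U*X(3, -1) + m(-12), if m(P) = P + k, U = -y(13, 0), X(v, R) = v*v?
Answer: -259/2 ≈ -129.50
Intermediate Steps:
X(v, R) = v²
k = -½ (k = 3*(-⅙) = -½ ≈ -0.50000)
U = -13 (U = -1*13 = -13)
m(P) = -½ + P (m(P) = P - ½ = -½ + P)
U*X(3, -1) + m(-12) = -13*3² + (-½ - 12) = -13*9 - 25/2 = -117 - 25/2 = -259/2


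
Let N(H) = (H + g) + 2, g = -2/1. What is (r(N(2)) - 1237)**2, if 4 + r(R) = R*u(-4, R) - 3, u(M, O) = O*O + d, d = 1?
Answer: 1522756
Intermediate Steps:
g = -2 (g = -2*1 = -2)
u(M, O) = 1 + O**2 (u(M, O) = O*O + 1 = O**2 + 1 = 1 + O**2)
N(H) = H (N(H) = (H - 2) + 2 = (-2 + H) + 2 = H)
r(R) = -7 + R*(1 + R**2) (r(R) = -4 + (R*(1 + R**2) - 3) = -4 + (-3 + R*(1 + R**2)) = -7 + R*(1 + R**2))
(r(N(2)) - 1237)**2 = ((-7 + 2 + 2**3) - 1237)**2 = ((-7 + 2 + 8) - 1237)**2 = (3 - 1237)**2 = (-1234)**2 = 1522756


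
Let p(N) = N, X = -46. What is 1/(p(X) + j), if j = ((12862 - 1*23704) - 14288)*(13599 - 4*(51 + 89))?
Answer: -1/327670116 ≈ -3.0518e-9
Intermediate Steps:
j = -327670070 (j = ((12862 - 23704) - 14288)*(13599 - 4*140) = (-10842 - 14288)*(13599 - 560) = -25130*13039 = -327670070)
1/(p(X) + j) = 1/(-46 - 327670070) = 1/(-327670116) = -1/327670116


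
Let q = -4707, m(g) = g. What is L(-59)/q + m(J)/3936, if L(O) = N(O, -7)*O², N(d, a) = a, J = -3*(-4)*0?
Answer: 24367/4707 ≈ 5.1768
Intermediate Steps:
J = 0 (J = 12*0 = 0)
L(O) = -7*O²
L(-59)/q + m(J)/3936 = -7*(-59)²/(-4707) + 0/3936 = -7*3481*(-1/4707) + 0*(1/3936) = -24367*(-1/4707) + 0 = 24367/4707 + 0 = 24367/4707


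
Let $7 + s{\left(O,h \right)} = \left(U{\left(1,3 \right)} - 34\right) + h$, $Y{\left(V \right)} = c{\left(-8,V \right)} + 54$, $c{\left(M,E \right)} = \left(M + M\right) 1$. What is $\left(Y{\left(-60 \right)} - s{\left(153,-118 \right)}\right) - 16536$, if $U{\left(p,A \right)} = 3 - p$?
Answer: $-16341$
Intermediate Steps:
$c{\left(M,E \right)} = 2 M$ ($c{\left(M,E \right)} = 2 M 1 = 2 M$)
$Y{\left(V \right)} = 38$ ($Y{\left(V \right)} = 2 \left(-8\right) + 54 = -16 + 54 = 38$)
$s{\left(O,h \right)} = -39 + h$ ($s{\left(O,h \right)} = -7 + \left(\left(\left(3 - 1\right) - 34\right) + h\right) = -7 + \left(\left(2 - 34\right) + h\right) = -7 + \left(-32 + h\right) = -39 + h$)
$\left(Y{\left(-60 \right)} - s{\left(153,-118 \right)}\right) - 16536 = \left(38 - \left(-39 - 118\right)\right) - 16536 = \left(38 - -157\right) - 16536 = \left(38 + 157\right) - 16536 = 195 - 16536 = -16341$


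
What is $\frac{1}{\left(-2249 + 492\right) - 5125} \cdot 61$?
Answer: $- \frac{61}{6882} \approx -0.0088637$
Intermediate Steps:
$\frac{1}{\left(-2249 + 492\right) - 5125} \cdot 61 = \frac{1}{-1757 - 5125} \cdot 61 = \frac{1}{-6882} \cdot 61 = \left(- \frac{1}{6882}\right) 61 = - \frac{61}{6882}$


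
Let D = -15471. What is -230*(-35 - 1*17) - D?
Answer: 27431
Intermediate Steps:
-230*(-35 - 1*17) - D = -230*(-35 - 1*17) - 1*(-15471) = -230*(-35 - 17) + 15471 = -230*(-52) + 15471 = 11960 + 15471 = 27431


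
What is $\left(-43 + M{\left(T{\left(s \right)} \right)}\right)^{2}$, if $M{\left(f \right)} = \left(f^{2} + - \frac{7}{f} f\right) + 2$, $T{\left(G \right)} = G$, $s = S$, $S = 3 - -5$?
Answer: $256$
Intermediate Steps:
$S = 8$ ($S = 3 + 5 = 8$)
$s = 8$
$M{\left(f \right)} = -5 + f^{2}$ ($M{\left(f \right)} = \left(f^{2} - 7\right) + 2 = \left(-7 + f^{2}\right) + 2 = -5 + f^{2}$)
$\left(-43 + M{\left(T{\left(s \right)} \right)}\right)^{2} = \left(-43 - \left(5 - 8^{2}\right)\right)^{2} = \left(-43 + \left(-5 + 64\right)\right)^{2} = \left(-43 + 59\right)^{2} = 16^{2} = 256$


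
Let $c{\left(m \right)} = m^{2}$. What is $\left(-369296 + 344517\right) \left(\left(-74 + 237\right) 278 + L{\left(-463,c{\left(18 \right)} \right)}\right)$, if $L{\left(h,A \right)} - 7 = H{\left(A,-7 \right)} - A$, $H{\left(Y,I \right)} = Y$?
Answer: $-1123009059$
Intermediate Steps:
$L{\left(h,A \right)} = 7$ ($L{\left(h,A \right)} = 7 + \left(A - A\right) = 7 + 0 = 7$)
$\left(-369296 + 344517\right) \left(\left(-74 + 237\right) 278 + L{\left(-463,c{\left(18 \right)} \right)}\right) = \left(-369296 + 344517\right) \left(\left(-74 + 237\right) 278 + 7\right) = - 24779 \left(163 \cdot 278 + 7\right) = - 24779 \left(45314 + 7\right) = \left(-24779\right) 45321 = -1123009059$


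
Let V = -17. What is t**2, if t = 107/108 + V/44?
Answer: 128881/352836 ≈ 0.36527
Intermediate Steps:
t = 359/594 (t = 107/108 - 17/44 = 359/594 ≈ 0.60438)
t**2 = (359/594)**2 = 128881/352836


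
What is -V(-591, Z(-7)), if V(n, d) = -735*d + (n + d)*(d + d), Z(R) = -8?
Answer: -15464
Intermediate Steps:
V(n, d) = -735*d + 2*d*(d + n) (V(n, d) = -735*d + (d + n)*(2*d) = -735*d + 2*d*(d + n))
-V(-591, Z(-7)) = -(-8)*(-735 + 2*(-8) + 2*(-591)) = -(-8)*(-735 - 16 - 1182) = -(-8)*(-1933) = -1*15464 = -15464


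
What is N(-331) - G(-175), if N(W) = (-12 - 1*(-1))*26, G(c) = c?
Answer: -111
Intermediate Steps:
N(W) = -286 (N(W) = (-12 + 1)*26 = -11*26 = -286)
N(-331) - G(-175) = -286 - 1*(-175) = -286 + 175 = -111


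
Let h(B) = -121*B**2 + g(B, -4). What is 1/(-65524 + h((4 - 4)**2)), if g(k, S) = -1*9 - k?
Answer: -1/65533 ≈ -1.5259e-5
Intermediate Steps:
g(k, S) = -9 - k
h(B) = -9 - B - 121*B**2 (h(B) = -121*B**2 + (-9 - B) = -9 - B - 121*B**2)
1/(-65524 + h((4 - 4)**2)) = 1/(-65524 + (-9 - (4 - 4)**2 - 121*(4 - 4)**4)) = 1/(-65524 + (-9 - 1*0**2 - 121*(0**2)**2)) = 1/(-65524 + (-9 - 1*0 - 121*0**2)) = 1/(-65524 + (-9 + 0 - 121*0)) = 1/(-65524 + (-9 + 0 + 0)) = 1/(-65524 - 9) = 1/(-65533) = -1/65533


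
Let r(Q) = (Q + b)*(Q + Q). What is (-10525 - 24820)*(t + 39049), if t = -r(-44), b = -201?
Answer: -618148705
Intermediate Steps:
r(Q) = 2*Q*(-201 + Q) (r(Q) = (Q - 201)*(Q + Q) = (-201 + Q)*(2*Q) = 2*Q*(-201 + Q))
t = -21560 (t = -2*(-44)*(-201 - 44) = -2*(-44)*(-245) = -1*21560 = -21560)
(-10525 - 24820)*(t + 39049) = (-10525 - 24820)*(-21560 + 39049) = -35345*17489 = -618148705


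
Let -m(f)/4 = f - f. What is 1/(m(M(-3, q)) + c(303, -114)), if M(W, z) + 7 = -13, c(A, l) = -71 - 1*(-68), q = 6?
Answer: -⅓ ≈ -0.33333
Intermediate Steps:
c(A, l) = -3 (c(A, l) = -71 + 68 = -3)
M(W, z) = -20 (M(W, z) = -7 - 13 = -20)
m(f) = 0 (m(f) = -4*(f - f) = -4*0 = 0)
1/(m(M(-3, q)) + c(303, -114)) = 1/(0 - 3) = 1/(-3) = -⅓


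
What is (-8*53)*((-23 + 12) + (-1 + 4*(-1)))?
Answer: 6784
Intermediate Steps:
(-8*53)*((-23 + 12) + (-1 + 4*(-1))) = -424*(-11 + (-1 - 4)) = -424*(-11 - 5) = -424*(-16) = 6784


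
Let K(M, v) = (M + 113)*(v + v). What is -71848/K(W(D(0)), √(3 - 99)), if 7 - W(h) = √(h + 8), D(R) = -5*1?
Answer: 8981*I*√2/28794 + 179620*I*√6/14397 ≈ 31.001*I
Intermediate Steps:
D(R) = -5
W(h) = 7 - √(8 + h) (W(h) = 7 - √(h + 8) = 7 - √(8 + h))
K(M, v) = 2*v*(113 + M) (K(M, v) = (113 + M)*(2*v) = 2*v*(113 + M))
-71848/K(W(D(0)), √(3 - 99)) = -71848*1/(2*√(3 - 99)*(113 + (7 - √(8 - 5)))) = -71848*(-I*√6/(48*(113 + (7 - √3)))) = -71848*(-I*√6/(48*(120 - √3))) = -(-8981)*I*√6/(6*(120 - √3)) = 8981*I*√6/(6*(120 - √3))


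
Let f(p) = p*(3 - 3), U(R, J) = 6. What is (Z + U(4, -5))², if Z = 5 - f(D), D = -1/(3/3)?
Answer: 121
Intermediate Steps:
D = -1 (D = -1/(3*(⅓)) = -1/1 = -1*1 = -1)
f(p) = 0 (f(p) = p*0 = 0)
Z = 5 (Z = 5 - 1*0 = 5 + 0 = 5)
(Z + U(4, -5))² = (5 + 6)² = 11² = 121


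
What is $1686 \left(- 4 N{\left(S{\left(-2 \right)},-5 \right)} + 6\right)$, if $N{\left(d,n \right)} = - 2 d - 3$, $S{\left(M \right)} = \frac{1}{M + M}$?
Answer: $26976$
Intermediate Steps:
$S{\left(M \right)} = \frac{1}{2 M}$
$N{\left(d,n \right)} = -3 - 2 d$
$1686 \left(- 4 N{\left(S{\left(-2 \right)},-5 \right)} + 6\right) = 1686 \left(- 4 \left(-3 - 2 \frac{1}{2 \left(-2\right)}\right) + 6\right) = 1686 \left(- 4 \left(-3 - 2 \cdot \frac{1}{2} \left(- \frac{1}{2}\right)\right) + 6\right) = 1686 \left(- 4 \left(-3 - - \frac{1}{2}\right) + 6\right) = 1686 \left(- 4 \left(-3 + \frac{1}{2}\right) + 6\right) = 1686 \left(\left(-4\right) \left(- \frac{5}{2}\right) + 6\right) = 1686 \left(10 + 6\right) = 1686 \cdot 16 = 26976$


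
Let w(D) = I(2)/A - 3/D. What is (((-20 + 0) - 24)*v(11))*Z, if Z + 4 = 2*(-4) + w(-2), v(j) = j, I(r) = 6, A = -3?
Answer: 6050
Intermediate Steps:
w(D) = -2 - 3/D (w(D) = 6/(-3) - 3/D = 6*(-1/3) - 3/D = -2 - 3/D)
Z = -25/2 (Z = -4 + (2*(-4) + (-2 - 3/(-2))) = -4 + (-8 + (-2 - 3*(-1/2))) = -4 + (-8 + (-2 + 3/2)) = -4 + (-8 - 1/2) = -4 - 17/2 = -25/2 ≈ -12.500)
(((-20 + 0) - 24)*v(11))*Z = (((-20 + 0) - 24)*11)*(-25/2) = ((-20 - 24)*11)*(-25/2) = -44*11*(-25/2) = -484*(-25/2) = 6050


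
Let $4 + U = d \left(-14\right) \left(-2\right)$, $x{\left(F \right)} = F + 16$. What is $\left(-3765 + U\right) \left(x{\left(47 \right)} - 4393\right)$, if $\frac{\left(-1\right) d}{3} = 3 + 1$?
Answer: $17774650$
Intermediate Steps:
$d = -12$ ($d = - 3 \left(3 + 1\right) = \left(-3\right) 4 = -12$)
$x{\left(F \right)} = 16 + F$
$U = -340$ ($U = -4 + \left(-12\right) \left(-14\right) \left(-2\right) = -4 + 168 \left(-2\right) = -4 - 336 = -340$)
$\left(-3765 + U\right) \left(x{\left(47 \right)} - 4393\right) = \left(-3765 - 340\right) \left(\left(16 + 47\right) - 4393\right) = - 4105 \left(63 - 4393\right) = \left(-4105\right) \left(-4330\right) = 17774650$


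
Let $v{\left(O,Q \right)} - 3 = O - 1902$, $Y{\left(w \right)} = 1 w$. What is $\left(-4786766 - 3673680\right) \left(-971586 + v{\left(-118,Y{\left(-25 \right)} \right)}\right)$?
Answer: $8237115606938$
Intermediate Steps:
$Y{\left(w \right)} = w$
$v{\left(O,Q \right)} = -1899 + O$ ($v{\left(O,Q \right)} = 3 + \left(O - 1902\right) = 3 + \left(-1902 + O\right) = -1899 + O$)
$\left(-4786766 - 3673680\right) \left(-971586 + v{\left(-118,Y{\left(-25 \right)} \right)}\right) = \left(-4786766 - 3673680\right) \left(-971586 - 2017\right) = - 8460446 \left(-971586 - 2017\right) = \left(-8460446\right) \left(-973603\right) = 8237115606938$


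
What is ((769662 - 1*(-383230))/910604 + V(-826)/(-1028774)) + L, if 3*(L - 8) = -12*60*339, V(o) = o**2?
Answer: -9526306763797361/117100714937 ≈ -81351.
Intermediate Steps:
L = -81352 (L = 8 + (-12*60*339)/3 = 8 + (-720*339)/3 = 8 + (1/3)*(-244080) = 8 - 81360 = -81352)
((769662 - 1*(-383230))/910604 + V(-826)/(-1028774)) + L = ((769662 - 1*(-383230))/910604 + (-826)**2/(-1028774)) - 81352 = ((769662 + 383230)*(1/910604) + 682276*(-1/1028774)) - 81352 = (1152892*(1/910604) - 341138/514387) - 81352 = (288223/227651 - 341138/514387) - 81352 = 70597757463/117100714937 - 81352 = -9526306763797361/117100714937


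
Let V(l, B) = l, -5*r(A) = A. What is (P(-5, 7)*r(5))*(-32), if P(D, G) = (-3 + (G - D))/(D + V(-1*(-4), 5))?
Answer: -288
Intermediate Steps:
r(A) = -A/5
P(D, G) = (-3 + G - D)/(4 + D) (P(D, G) = (-3 + (G - D))/(D - 1*(-4)) = (-3 + G - D)/(D + 4) = (-3 + G - D)/(4 + D))
(P(-5, 7)*r(5))*(-32) = (((-3 + 7 - 1*(-5))/(4 - 5))*(-⅕*5))*(-32) = (((-3 + 7 + 5)/(-1))*(-1))*(-32) = (-1*9*(-1))*(-32) = -9*(-1)*(-32) = 9*(-32) = -288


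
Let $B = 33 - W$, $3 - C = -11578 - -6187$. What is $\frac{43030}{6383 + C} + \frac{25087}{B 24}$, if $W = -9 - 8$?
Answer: $\frac{347085599}{14132400} \approx 24.56$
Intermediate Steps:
$W = -17$ ($W = -9 - 8 = -17$)
$C = 5394$ ($C = 3 - \left(-11578 - -6187\right) = 3 - \left(-11578 + 6187\right) = 3 - -5391 = 3 + 5391 = 5394$)
$B = 50$ ($B = 33 - -17 = 33 + 17 = 50$)
$\frac{43030}{6383 + C} + \frac{25087}{B 24} = \frac{43030}{6383 + 5394} + \frac{25087}{50 \cdot 24} = \frac{43030}{11777} + \frac{25087}{1200} = \frac{347085599}{14132400}$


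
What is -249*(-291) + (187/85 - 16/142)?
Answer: 25723686/355 ≈ 72461.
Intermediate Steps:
-249*(-291) + (187/85 - 16/142) = 72459 + (187*(1/85) - 16*1/142) = 72459 + (11/5 - 8/71) = 72459 + 741/355 = 25723686/355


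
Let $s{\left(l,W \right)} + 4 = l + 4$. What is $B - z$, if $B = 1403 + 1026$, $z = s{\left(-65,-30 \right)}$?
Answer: $2494$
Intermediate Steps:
$s{\left(l,W \right)} = l$ ($s{\left(l,W \right)} = -4 + \left(l + 4\right) = -4 + \left(4 + l\right) = l$)
$z = -65$
$B = 2429$
$B - z = 2429 - -65 = 2429 + 65 = 2494$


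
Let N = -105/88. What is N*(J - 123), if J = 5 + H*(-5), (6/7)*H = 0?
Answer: 6195/44 ≈ 140.80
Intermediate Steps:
H = 0 (H = (7/6)*0 = 0)
J = 5 (J = 5 + 0*(-5) = 5 + 0 = 5)
N = -105/88 (N = -105*1/88 = -105/88 ≈ -1.1932)
N*(J - 123) = -105*(5 - 123)/88 = -105/88*(-118) = 6195/44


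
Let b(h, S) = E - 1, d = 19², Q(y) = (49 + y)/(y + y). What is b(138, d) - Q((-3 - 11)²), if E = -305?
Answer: -2453/8 ≈ -306.63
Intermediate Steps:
Q(y) = (49 + y)/(2*y) (Q(y) = (49 + y)/((2*y)) = (49 + y)*(1/(2*y)) = (49 + y)/(2*y))
d = 361
b(h, S) = -306 (b(h, S) = -305 - 1 = -306)
b(138, d) - Q((-3 - 11)²) = -306 - (49 + (-3 - 11)²)/(2*((-3 - 11)²)) = -306 - (49 + (-14)²)/(2*((-14)²)) = -306 - (49 + 196)/(2*196) = -306 - 245/(2*196) = -306 - 1*5/8 = -306 - 5/8 = -2453/8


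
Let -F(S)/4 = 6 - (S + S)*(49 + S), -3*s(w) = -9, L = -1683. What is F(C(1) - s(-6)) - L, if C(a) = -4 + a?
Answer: -405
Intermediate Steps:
s(w) = 3 (s(w) = -⅓*(-9) = 3)
F(S) = -24 + 8*S*(49 + S) (F(S) = -4*(6 - (S + S)*(49 + S)) = -4*(6 - 2*S*(49 + S)) = -24 + 8*S*(49 + S))
F(C(1) - s(-6)) - L = (-24 + 8*((-4 + 1) - 1*3)² + 392*((-4 + 1) - 1*3)) - 1*(-1683) = (-24 + 8*(-3 - 3)² + 392*(-3 - 3)) + 1683 = (-24 + 8*(-6)² + 392*(-6)) + 1683 = (-24 + 8*36 - 2352) + 1683 = (-24 + 288 - 2352) + 1683 = -2088 + 1683 = -405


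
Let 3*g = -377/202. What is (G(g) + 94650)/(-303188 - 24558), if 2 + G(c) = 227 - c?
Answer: -57494627/198614076 ≈ -0.28948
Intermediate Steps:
g = -377/606 (g = (-377/202)/3 = (-377*1/202)/3 = (⅓)*(-377/202) = -377/606 ≈ -0.62211)
G(c) = 225 - c (G(c) = -2 + (227 - c) = 225 - c)
(G(g) + 94650)/(-303188 - 24558) = ((225 - 1*(-377/606)) + 94650)/(-303188 - 24558) = ((225 + 377/606) + 94650)/(-327746) = (136727/606 + 94650)*(-1/327746) = (57494627/606)*(-1/327746) = -57494627/198614076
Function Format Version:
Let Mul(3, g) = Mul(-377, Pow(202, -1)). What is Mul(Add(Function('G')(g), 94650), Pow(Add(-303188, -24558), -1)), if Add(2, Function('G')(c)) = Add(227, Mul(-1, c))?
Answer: Rational(-57494627, 198614076) ≈ -0.28948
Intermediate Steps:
g = Rational(-377, 606) (g = Mul(Rational(1, 3), Mul(-377, Pow(202, -1))) = Mul(Rational(1, 3), Mul(-377, Rational(1, 202))) = Mul(Rational(1, 3), Rational(-377, 202)) = Rational(-377, 606) ≈ -0.62211)
Function('G')(c) = Add(225, Mul(-1, c)) (Function('G')(c) = Add(-2, Add(227, Mul(-1, c))) = Add(225, Mul(-1, c)))
Mul(Add(Function('G')(g), 94650), Pow(Add(-303188, -24558), -1)) = Mul(Add(Add(225, Mul(-1, Rational(-377, 606))), 94650), Pow(Add(-303188, -24558), -1)) = Mul(Add(Add(225, Rational(377, 606)), 94650), Pow(-327746, -1)) = Mul(Add(Rational(136727, 606), 94650), Rational(-1, 327746)) = Mul(Rational(57494627, 606), Rational(-1, 327746)) = Rational(-57494627, 198614076)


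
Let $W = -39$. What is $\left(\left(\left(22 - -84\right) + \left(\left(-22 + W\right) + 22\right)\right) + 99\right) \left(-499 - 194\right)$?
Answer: $-115038$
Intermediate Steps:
$\left(\left(\left(22 - -84\right) + \left(\left(-22 + W\right) + 22\right)\right) + 99\right) \left(-499 - 194\right) = \left(\left(\left(22 - -84\right) + \left(\left(-22 - 39\right) + 22\right)\right) + 99\right) \left(-499 - 194\right) = \left(\left(\left(22 + 84\right) + \left(-61 + 22\right)\right) + 99\right) \left(-693\right) = \left(\left(106 - 39\right) + 99\right) \left(-693\right) = \left(67 + 99\right) \left(-693\right) = 166 \left(-693\right) = -115038$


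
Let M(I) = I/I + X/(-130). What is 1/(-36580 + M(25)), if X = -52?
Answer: -5/182893 ≈ -2.7338e-5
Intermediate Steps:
M(I) = 7/5 (M(I) = I/I - 52/(-130) = 1 - 52*(-1/130) = 1 + ⅖ = 7/5)
1/(-36580 + M(25)) = 1/(-36580 + 7/5) = 1/(-182893/5) = -5/182893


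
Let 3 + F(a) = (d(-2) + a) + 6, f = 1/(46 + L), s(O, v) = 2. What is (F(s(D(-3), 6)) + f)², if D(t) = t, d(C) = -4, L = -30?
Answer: 289/256 ≈ 1.1289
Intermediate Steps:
f = 1/16 (f = 1/(46 - 30) = 1/16 ≈ 0.062500)
F(a) = -1 + a (F(a) = -3 + ((-4 + a) + 6) = -3 + (2 + a) = -1 + a)
(F(s(D(-3), 6)) + f)² = ((-1 + 2) + 1/16)² = (1 + 1/16)² = (17/16)² = 289/256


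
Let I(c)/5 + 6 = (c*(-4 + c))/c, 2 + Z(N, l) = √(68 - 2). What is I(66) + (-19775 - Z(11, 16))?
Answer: -19493 - √66 ≈ -19501.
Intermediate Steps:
Z(N, l) = -2 + √66 (Z(N, l) = -2 + √(68 - 2) = -2 + √66)
I(c) = -50 + 5*c (I(c) = -30 + 5*((c*(-4 + c))/c) = -30 + 5*(-4 + c) = -30 + (-20 + 5*c) = -50 + 5*c)
I(66) + (-19775 - Z(11, 16)) = (-50 + 5*66) + (-19775 - (-2 + √66)) = (-50 + 330) + (-19775 + (2 - √66)) = 280 + (-19773 - √66) = -19493 - √66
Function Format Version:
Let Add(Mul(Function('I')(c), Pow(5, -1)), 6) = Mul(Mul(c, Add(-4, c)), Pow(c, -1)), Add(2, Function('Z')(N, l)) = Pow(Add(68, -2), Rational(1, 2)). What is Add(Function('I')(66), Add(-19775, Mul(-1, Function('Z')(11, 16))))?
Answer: Add(-19493, Mul(-1, Pow(66, Rational(1, 2)))) ≈ -19501.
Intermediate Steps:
Function('Z')(N, l) = Add(-2, Pow(66, Rational(1, 2))) (Function('Z')(N, l) = Add(-2, Pow(Add(68, -2), Rational(1, 2))) = Add(-2, Pow(66, Rational(1, 2))))
Function('I')(c) = Add(-50, Mul(5, c)) (Function('I')(c) = Add(-30, Mul(5, Mul(Mul(c, Add(-4, c)), Pow(c, -1)))) = Add(-30, Mul(5, Add(-4, c))) = Add(-30, Add(-20, Mul(5, c))) = Add(-50, Mul(5, c)))
Add(Function('I')(66), Add(-19775, Mul(-1, Function('Z')(11, 16)))) = Add(Add(-50, Mul(5, 66)), Add(-19775, Mul(-1, Add(-2, Pow(66, Rational(1, 2)))))) = Add(Add(-50, 330), Add(-19775, Add(2, Mul(-1, Pow(66, Rational(1, 2)))))) = Add(280, Add(-19773, Mul(-1, Pow(66, Rational(1, 2))))) = Add(-19493, Mul(-1, Pow(66, Rational(1, 2))))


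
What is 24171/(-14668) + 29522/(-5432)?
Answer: -17635174/2489893 ≈ -7.0827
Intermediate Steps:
24171/(-14668) + 29522/(-5432) = 24171*(-1/14668) + 29522*(-1/5432) = -24171/14668 - 14761/2716 = -17635174/2489893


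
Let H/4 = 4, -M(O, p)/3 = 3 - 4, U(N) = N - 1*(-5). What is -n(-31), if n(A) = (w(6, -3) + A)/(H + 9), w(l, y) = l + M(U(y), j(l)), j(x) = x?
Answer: 22/25 ≈ 0.88000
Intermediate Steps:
U(N) = 5 + N (U(N) = N + 5 = 5 + N)
M(O, p) = 3 (M(O, p) = -3*(3 - 4) = -3*(-1) = 3)
H = 16 (H = 4*4 = 16)
w(l, y) = 3 + l (w(l, y) = l + 3 = 3 + l)
n(A) = 9/25 + A/25 (n(A) = ((3 + 6) + A)/(16 + 9) = (9 + A)/25 = (9 + A)*(1/25) = 9/25 + A/25)
-n(-31) = -(9/25 + (1/25)*(-31)) = -(9/25 - 31/25) = -1*(-22/25) = 22/25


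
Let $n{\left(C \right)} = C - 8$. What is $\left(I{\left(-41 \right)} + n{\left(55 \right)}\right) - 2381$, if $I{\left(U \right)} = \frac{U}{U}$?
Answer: $-2333$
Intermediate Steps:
$I{\left(U \right)} = 1$
$n{\left(C \right)} = -8 + C$ ($n{\left(C \right)} = C - 8 = -8 + C$)
$\left(I{\left(-41 \right)} + n{\left(55 \right)}\right) - 2381 = \left(1 + \left(-8 + 55\right)\right) - 2381 = \left(1 + 47\right) - 2381 = 48 - 2381 = -2333$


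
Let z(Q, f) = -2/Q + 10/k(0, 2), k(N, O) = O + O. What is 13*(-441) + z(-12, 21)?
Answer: -17191/3 ≈ -5730.3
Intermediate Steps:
k(N, O) = 2*O
z(Q, f) = 5/2 - 2/Q (z(Q, f) = -2/Q + 10/((2*2)) = -2/Q + 10/4 = -2/Q + 10*(¼) = -2/Q + 5/2 = 5/2 - 2/Q)
13*(-441) + z(-12, 21) = 13*(-441) + (5/2 - 2/(-12)) = -5733 + (5/2 - 2*(-1/12)) = -5733 + (5/2 + ⅙) = -5733 + 8/3 = -17191/3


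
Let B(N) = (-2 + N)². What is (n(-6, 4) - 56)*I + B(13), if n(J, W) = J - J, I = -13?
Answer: 849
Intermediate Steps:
n(J, W) = 0
(n(-6, 4) - 56)*I + B(13) = (0 - 56)*(-13) + (-2 + 13)² = -56*(-13) + 11² = 728 + 121 = 849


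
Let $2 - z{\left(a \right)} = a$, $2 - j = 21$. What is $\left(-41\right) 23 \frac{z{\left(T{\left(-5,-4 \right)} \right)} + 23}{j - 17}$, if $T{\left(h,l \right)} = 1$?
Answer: $\frac{1886}{3} \approx 628.67$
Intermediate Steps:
$j = -19$ ($j = 2 - 21 = -19$)
$z{\left(a \right)} = 2 - a$
$\left(-41\right) 23 \frac{z{\left(T{\left(-5,-4 \right)} \right)} + 23}{j - 17} = \left(-41\right) 23 \frac{\left(2 - 1\right) + 23}{-19 - 17} = - 943 \frac{\left(2 - 1\right) + 23}{-36} = - 943 \left(1 + 23\right) \left(- \frac{1}{36}\right) = - 943 \cdot 24 \left(- \frac{1}{36}\right) = \left(-943\right) \left(- \frac{2}{3}\right) = \frac{1886}{3}$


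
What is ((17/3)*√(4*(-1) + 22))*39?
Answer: 663*√2 ≈ 937.62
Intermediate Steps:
((17/3)*√(4*(-1) + 22))*39 = ((17*(⅓))*√(-4 + 22))*39 = (17*√18/3)*39 = (17*(3*√2)/3)*39 = (17*√2)*39 = 663*√2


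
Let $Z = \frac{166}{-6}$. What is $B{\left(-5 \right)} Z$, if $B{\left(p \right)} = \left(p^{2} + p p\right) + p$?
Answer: $-1245$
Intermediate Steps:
$Z = - \frac{83}{3}$ ($Z = 166 \left(- \frac{1}{6}\right) = - \frac{83}{3} \approx -27.667$)
$B{\left(p \right)} = p + 2 p^{2}$ ($B{\left(p \right)} = \left(p^{2} + p^{2}\right) + p = 2 p^{2} + p = p + 2 p^{2}$)
$B{\left(-5 \right)} Z = - 5 \left(1 + 2 \left(-5\right)\right) \left(- \frac{83}{3}\right) = - 5 \left(1 - 10\right) \left(- \frac{83}{3}\right) = \left(-5\right) \left(-9\right) \left(- \frac{83}{3}\right) = 45 \left(- \frac{83}{3}\right) = -1245$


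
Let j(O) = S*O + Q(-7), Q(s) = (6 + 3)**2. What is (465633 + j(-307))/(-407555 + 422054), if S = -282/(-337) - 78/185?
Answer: 3225221438/100437795 ≈ 32.112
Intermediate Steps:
Q(s) = 81 (Q(s) = 9**2 = 81)
S = 25884/62345 (S = -282*(-1/337) - 78*1/185 = 282/337 - 78/185 = 25884/62345 ≈ 0.41517)
j(O) = 81 + 25884*O/62345 (j(O) = 25884*O/62345 + 81 = 81 + 25884*O/62345)
(465633 + j(-307))/(-407555 + 422054) = (465633 + (81 + (25884/62345)*(-307)))/(-407555 + 422054) = (465633 + (81 - 7946388/62345))/14499 = (465633 - 2896443/62345)*(1/14499) = (29026992942/62345)*(1/14499) = 3225221438/100437795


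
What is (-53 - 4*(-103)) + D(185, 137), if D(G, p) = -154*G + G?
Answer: -27946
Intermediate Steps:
D(G, p) = -153*G
(-53 - 4*(-103)) + D(185, 137) = (-53 - 4*(-103)) - 153*185 = (-53 + 412) - 28305 = 359 - 28305 = -27946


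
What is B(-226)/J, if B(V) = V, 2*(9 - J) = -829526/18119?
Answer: -2047447/288917 ≈ -7.0866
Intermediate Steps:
J = 577834/18119 (J = 9 - (-414763)/18119 = 9 - ½*(-829526/18119) = 9 + 414763/18119 = 577834/18119 ≈ 31.891)
B(-226)/J = -226/577834/18119 = -226*18119/577834 = -2047447/288917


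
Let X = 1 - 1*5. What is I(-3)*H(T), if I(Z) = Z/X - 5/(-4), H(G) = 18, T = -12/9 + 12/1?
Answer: 36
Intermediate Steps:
T = 32/3 (T = -12*⅑ + 12*1 = -4/3 + 12 = 32/3 ≈ 10.667)
X = -4 (X = 1 - 5 = -4)
I(Z) = 5/4 - Z/4 (I(Z) = Z/(-4) - 5/(-4) = Z*(-¼) - 5*(-¼) = -Z/4 + 5/4 = 5/4 - Z/4)
I(-3)*H(T) = (5/4 - ¼*(-3))*18 = (5/4 + ¾)*18 = 2*18 = 36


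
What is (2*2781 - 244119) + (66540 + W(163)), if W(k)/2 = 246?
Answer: -171525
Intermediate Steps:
W(k) = 492 (W(k) = 2*246 = 492)
(2*2781 - 244119) + (66540 + W(163)) = (2*2781 - 244119) + (66540 + 492) = (5562 - 244119) + 67032 = -238557 + 67032 = -171525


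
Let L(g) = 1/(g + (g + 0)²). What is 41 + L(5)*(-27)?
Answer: 401/10 ≈ 40.100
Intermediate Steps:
L(g) = 1/(g + g²)
41 + L(5)*(-27) = 41 + (1/(5*(1 + 5)))*(-27) = 41 + ((⅕)/6)*(-27) = 41 + ((⅕)*(⅙))*(-27) = 41 + (1/30)*(-27) = 41 - 9/10 = 401/10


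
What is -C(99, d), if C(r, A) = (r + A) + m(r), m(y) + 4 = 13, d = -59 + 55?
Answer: -104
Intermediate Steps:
d = -4
m(y) = 9 (m(y) = -4 + 13 = 9)
C(r, A) = 9 + A + r (C(r, A) = (r + A) + 9 = (A + r) + 9 = 9 + A + r)
-C(99, d) = -(9 - 4 + 99) = -1*104 = -104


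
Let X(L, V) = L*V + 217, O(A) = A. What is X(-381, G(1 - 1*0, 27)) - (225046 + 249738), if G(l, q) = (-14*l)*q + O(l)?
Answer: -330930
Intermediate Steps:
G(l, q) = l - 14*l*q (G(l, q) = (-14*l)*q + l = -14*l*q + l = l - 14*l*q)
X(L, V) = 217 + L*V
X(-381, G(1 - 1*0, 27)) - (225046 + 249738) = (217 - 381*(1 - 1*0)*(1 - 14*27)) - (225046 + 249738) = (217 - 381*(1 + 0)*(1 - 378)) - 1*474784 = (217 - 381*(-377)) - 474784 = (217 + 143637) - 474784 = 143854 - 474784 = -330930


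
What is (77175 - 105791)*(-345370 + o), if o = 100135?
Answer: 7017644760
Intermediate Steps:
(77175 - 105791)*(-345370 + o) = (77175 - 105791)*(-345370 + 100135) = -28616*(-245235) = 7017644760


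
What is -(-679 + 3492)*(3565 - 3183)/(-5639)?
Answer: 1074566/5639 ≈ 190.56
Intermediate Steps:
-(-679 + 3492)*(3565 - 3183)/(-5639) = -2813*382*(-1/5639) = -1*1074566*(-1/5639) = -1074566*(-1/5639) = 1074566/5639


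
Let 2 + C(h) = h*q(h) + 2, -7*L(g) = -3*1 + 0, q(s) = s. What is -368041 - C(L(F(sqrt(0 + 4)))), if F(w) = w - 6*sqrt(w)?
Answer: -18034018/49 ≈ -3.6804e+5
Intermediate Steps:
F(w) = w - 6*sqrt(w)
L(g) = 3/7 (L(g) = -(-3*1 + 0)/7 = -(-3 + 0)/7 = -1/7*(-3) = 3/7)
C(h) = h**2 (C(h) = -2 + (h*h + 2) = -2 + (h**2 + 2) = -2 + (2 + h**2) = h**2)
-368041 - C(L(F(sqrt(0 + 4)))) = -368041 - (3/7)**2 = -368041 - 1*9/49 = -368041 - 9/49 = -18034018/49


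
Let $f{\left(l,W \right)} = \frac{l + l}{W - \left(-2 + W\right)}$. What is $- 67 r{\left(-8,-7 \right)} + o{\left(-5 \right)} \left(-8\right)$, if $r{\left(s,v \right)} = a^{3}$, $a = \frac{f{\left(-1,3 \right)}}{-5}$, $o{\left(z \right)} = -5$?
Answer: $\frac{4933}{125} \approx 39.464$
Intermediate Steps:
$f{\left(l,W \right)} = l$ ($f{\left(l,W \right)} = \frac{2 l}{2} = 2 l \frac{1}{2} = l$)
$a = \frac{1}{5}$ ($a = - \frac{1}{-5} = \left(-1\right) \left(- \frac{1}{5}\right) = \frac{1}{5} \approx 0.2$)
$r{\left(s,v \right)} = \frac{1}{125}$ ($r{\left(s,v \right)} = \left(\frac{1}{5}\right)^{3} = \frac{1}{125}$)
$- 67 r{\left(-8,-7 \right)} + o{\left(-5 \right)} \left(-8\right) = \left(-67\right) \frac{1}{125} - -40 = - \frac{67}{125} + 40 = \frac{4933}{125}$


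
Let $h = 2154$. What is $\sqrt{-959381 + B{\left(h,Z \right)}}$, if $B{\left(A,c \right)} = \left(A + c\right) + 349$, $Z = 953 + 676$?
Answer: $i \sqrt{955249} \approx 977.37 i$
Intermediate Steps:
$Z = 1629$
$B{\left(A,c \right)} = 349 + A + c$
$\sqrt{-959381 + B{\left(h,Z \right)}} = \sqrt{-959381 + \left(349 + 2154 + 1629\right)} = \sqrt{-959381 + 4132} = \sqrt{-955249} = i \sqrt{955249}$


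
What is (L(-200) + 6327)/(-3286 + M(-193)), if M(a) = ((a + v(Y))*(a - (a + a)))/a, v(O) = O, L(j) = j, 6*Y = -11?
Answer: -36762/18547 ≈ -1.9821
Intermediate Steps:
Y = -11/6 (Y = (1/6)*(-11) = -11/6 ≈ -1.8333)
M(a) = 11/6 - a (M(a) = ((a - 11/6)*(a - (a + a)))/a = ((-11/6 + a)*(a - 2*a))/a = ((-11/6 + a)*(-a))/a = (-a*(-11/6 + a))/a = 11/6 - a)
(L(-200) + 6327)/(-3286 + M(-193)) = (-200 + 6327)/(-3286 + (11/6 - 1*(-193))) = 6127/(-3286 + (11/6 + 193)) = 6127/(-3286 + 1169/6) = 6127/(-18547/6) = 6127*(-6/18547) = -36762/18547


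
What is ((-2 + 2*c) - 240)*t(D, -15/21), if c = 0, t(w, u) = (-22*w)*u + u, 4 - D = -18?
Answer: -83490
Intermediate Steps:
D = 22 (D = 4 - 1*(-18) = 4 + 18 = 22)
t(w, u) = u - 22*u*w (t(w, u) = -22*u*w + u = u - 22*u*w)
((-2 + 2*c) - 240)*t(D, -15/21) = ((-2 + 2*0) - 240)*((-15/21)*(1 - 22*22)) = ((-2 + 0) - 240)*((-15*1/21)*(1 - 484)) = (-2 - 240)*(-5/7*(-483)) = -242*345 = -83490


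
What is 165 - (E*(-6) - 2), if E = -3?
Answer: 149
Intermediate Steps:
165 - (E*(-6) - 2) = 165 - (-3*(-6) - 2) = 165 - (18 - 2) = 165 - 1*16 = 165 - 16 = 149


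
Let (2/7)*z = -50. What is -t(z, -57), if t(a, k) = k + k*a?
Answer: -9918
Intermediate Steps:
z = -175 (z = (7/2)*(-50) = -175)
t(a, k) = k + a*k
-t(z, -57) = -(-57)*(1 - 175) = -(-57)*(-174) = -1*9918 = -9918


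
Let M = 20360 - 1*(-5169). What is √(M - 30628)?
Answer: I*√5099 ≈ 71.407*I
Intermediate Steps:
M = 25529 (M = 20360 + 5169 = 25529)
√(M - 30628) = √(25529 - 30628) = √(-5099) = I*√5099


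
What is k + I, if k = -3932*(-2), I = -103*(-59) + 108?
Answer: 14049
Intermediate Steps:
I = 6185 (I = 6077 + 108 = 6185)
k = 7864 (k = -983*(-8) = 7864)
k + I = 7864 + 6185 = 14049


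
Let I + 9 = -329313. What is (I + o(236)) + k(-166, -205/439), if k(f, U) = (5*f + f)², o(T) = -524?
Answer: 662170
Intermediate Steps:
I = -329322 (I = -9 - 329313 = -329322)
k(f, U) = 36*f² (k(f, U) = (6*f)² = 36*f²)
(I + o(236)) + k(-166, -205/439) = (-329322 - 524) + 36*(-166)² = -329846 + 36*27556 = -329846 + 992016 = 662170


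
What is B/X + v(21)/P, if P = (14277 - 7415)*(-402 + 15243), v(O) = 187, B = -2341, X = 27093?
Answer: -4674507781/54100440306 ≈ -0.086404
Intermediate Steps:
P = 101838942 (P = 6862*14841 = 101838942)
B/X + v(21)/P = -2341/27093 + 187/101838942 = -2341*1/27093 + 187*(1/101838942) = -2341/27093 + 11/5990526 = -4674507781/54100440306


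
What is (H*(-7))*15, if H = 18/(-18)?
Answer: 105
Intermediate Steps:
H = -1 (H = 18*(-1/18) = -1)
(H*(-7))*15 = -1*(-7)*15 = 7*15 = 105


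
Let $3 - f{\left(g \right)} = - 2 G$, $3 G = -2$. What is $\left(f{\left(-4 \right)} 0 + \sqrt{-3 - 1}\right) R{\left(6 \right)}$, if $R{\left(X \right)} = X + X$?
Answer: $24 i \approx 24.0 i$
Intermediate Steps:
$G = - \frac{2}{3}$ ($G = \frac{1}{3} \left(-2\right) = - \frac{2}{3} \approx -0.66667$)
$R{\left(X \right)} = 2 X$
$f{\left(g \right)} = \frac{5}{3}$ ($f{\left(g \right)} = 3 - \left(-2\right) \left(- \frac{2}{3}\right) = 3 - \frac{4}{3} = \frac{5}{3}$)
$\left(f{\left(-4 \right)} 0 + \sqrt{-3 - 1}\right) R{\left(6 \right)} = \left(\frac{5}{3} \cdot 0 + \sqrt{-3 - 1}\right) 2 \cdot 6 = \left(0 + \sqrt{-4}\right) 12 = \left(0 + 2 i\right) 12 = 2 i 12 = 24 i$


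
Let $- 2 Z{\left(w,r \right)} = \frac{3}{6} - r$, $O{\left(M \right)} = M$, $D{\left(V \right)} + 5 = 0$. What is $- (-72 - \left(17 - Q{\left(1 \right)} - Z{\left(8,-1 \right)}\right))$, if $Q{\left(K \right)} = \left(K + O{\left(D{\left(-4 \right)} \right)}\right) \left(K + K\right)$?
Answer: $\frac{391}{4} \approx 97.75$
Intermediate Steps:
$D{\left(V \right)} = -5$ ($D{\left(V \right)} = -5 + 0 = -5$)
$Z{\left(w,r \right)} = - \frac{1}{4} + \frac{r}{2}$ ($Z{\left(w,r \right)} = - \frac{\frac{3}{6} - r}{2} = - \frac{3 \cdot \frac{1}{6} - r}{2} = - \frac{\frac{1}{2} - r}{2} = - \frac{1}{4} + \frac{r}{2}$)
$Q{\left(K \right)} = 2 K \left(-5 + K\right)$ ($Q{\left(K \right)} = \left(K - 5\right) \left(K + K\right) = \left(-5 + K\right) 2 K = 2 K \left(-5 + K\right)$)
$- (-72 - \left(17 - Q{\left(1 \right)} - Z{\left(8,-1 \right)}\right)) = - (-72 - \left(\frac{71}{4} - 2 \left(-5 + 1\right)\right)) = - (-72 - \left(\frac{71}{4} + 8\right)) = - (-72 - \frac{103}{4}) = \left(-1\right) \left(- \frac{391}{4}\right) = \frac{391}{4}$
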